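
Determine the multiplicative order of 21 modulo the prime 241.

80

The order of 21 must divide p − 1 = 240 = 2^4 · 3 · 5.
Divisors: 1, 2, 3, 4, 5, 6, 8, 10, 12, 15, 16, 20, 24, 30, 40, 48, 60, 80, 120, 240.
Check each in increasing order: 21^1 ≡ 21;  21^2 ≡ 200;  21^3 ≡ 103;  21^4 ≡ 235;  21^5 ≡ 115;  21^6 ≡ 5;  21^8 ≡ 36;  21^10 ≡ 211;  21^12 ≡ 25;  21^15 ≡ 165;  21^16 ≡ 91;  21^20 ≡ 177;  21^24 ≡ 143;  21^30 ≡ 233;  21^40 ≡ 240;  21^48 ≡ 205;  21^60 ≡ 64;  21^80 ≡ 1.
Smallest exponent giving 1 is 80.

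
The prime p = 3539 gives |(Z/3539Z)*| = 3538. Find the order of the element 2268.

3538

The order of 2268 must divide p − 1 = 3538 = 2 · 29 · 61.
Divisors: 1, 2, 29, 58, 61, 122, 1769, 3538.
Check each in increasing order: 2268^1 ≡ 2268;  2268^2 ≡ 1657;  2268^29 ≡ 1548;  2268^58 ≡ 401;  2268^61 ≡ 879;  2268^122 ≡ 1139;  2268^1769 ≡ 3538;  2268^3538 ≡ 1.
Smallest exponent giving 1 is 3538.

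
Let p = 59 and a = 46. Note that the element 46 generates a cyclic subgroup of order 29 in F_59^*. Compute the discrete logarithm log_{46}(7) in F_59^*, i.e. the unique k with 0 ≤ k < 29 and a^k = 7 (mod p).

Successive powers of 46 modulo 59:
  46^0=1  46^1=46  46^2=51  46^3=45  46^4=5  46^5=53
  46^6=19  46^7=48  46^8=25  46^9=29  46^10=36  46^11=4
  46^12=7
So 46^12 ≡ 7 (mod 59), giving k = 12.

12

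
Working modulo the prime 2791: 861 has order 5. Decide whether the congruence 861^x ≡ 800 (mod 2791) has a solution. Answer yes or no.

⟨861⟩ has order 5; its elements mod 2791 are {1, 800, 861, 1706, 2214}.
800 is in this set.

yes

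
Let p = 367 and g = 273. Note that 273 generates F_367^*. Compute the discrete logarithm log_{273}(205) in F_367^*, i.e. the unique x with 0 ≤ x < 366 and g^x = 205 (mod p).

325

Baby-step giant-step with m = ceil(sqrt(366)) = 20.
Baby table (273^j mod 367 for j=0..19):
  0:1  1:273  2:28  3:304  4:50  5:71  6:299  7:153
  8:298  9:247  10:270  11:310  12:220  13:239  14:288  15:86
  16:357  17:206  18:87  19:263
Giant step factor: 273^(-20) ≡ 149 (mod 367).
Scan 205·149^i mod 367 for i = 0, 1, …:
  i=0: 205   i=1: 84   i=2: 38   i=3: 157
  i=4: 272   i=5: 158   i=6: 54   i=7: 339
  i=8: 232   i=9: 70     …   i=15: 99
  i=16: 71
Match at i=16, j=5: x = 16·20 + 5 = 325.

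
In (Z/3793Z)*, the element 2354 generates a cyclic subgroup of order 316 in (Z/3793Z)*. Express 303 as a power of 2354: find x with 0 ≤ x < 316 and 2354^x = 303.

30

Baby-step giant-step with m = ceil(sqrt(316)) = 18.
Baby table (2354^j mod 3793 for j=0..17):
  0:1  1:2354  2:3536  3:1902  4:1568  5:483  6:2875  7:1038
  8:760  9:2537  10:1916  11:387  12:678  13:2952  14:232  15:3729
  16:1064  17:1276
Giant step factor: 2354^(-18) ≡ 528 (mod 3793).
Scan 303·528^i mod 3793 for i = 0, 1, …:
  i=0: 303   i=1: 678
Match at i=1, j=12: x = 1·18 + 12 = 30.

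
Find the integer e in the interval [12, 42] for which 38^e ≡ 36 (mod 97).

Compute 38^12 mod 97 = 50, then multiply by 38 repeatedly:
  38^12=50  38^13=57  38^14=32  38^15=52  38^16=36
Found 36 at exponent 16.

16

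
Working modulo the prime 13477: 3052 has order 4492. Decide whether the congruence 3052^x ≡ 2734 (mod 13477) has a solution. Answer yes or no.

2734 ∈ ⟨3052⟩ iff 2734^4492 ≡ 1 (mod 13477), since |⟨3052⟩| = 4492.
2734^4492 mod 13477 = 1.
Since 1 = 1, 2734 lies in the subgroup.

yes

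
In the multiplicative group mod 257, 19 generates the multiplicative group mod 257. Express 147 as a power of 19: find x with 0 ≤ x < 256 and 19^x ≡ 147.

71

Baby-step giant-step with m = ceil(sqrt(256)) = 16.
Baby table (19^j mod 257 for j=0..15):
  0:1  1:19  2:104  3:177  4:22  5:161  6:232  7:39
  8:227  9:201  10:221  11:87  12:111  13:53  14:236  15:115
Giant step factor: 19^(-16) ≡ 2 (mod 257).
Scan 147·2^i mod 257 for i = 0, 1, …:
  i=0: 147   i=1: 37   i=2: 74   i=3: 148
  i=4: 39
Match at i=4, j=7: x = 4·16 + 7 = 71.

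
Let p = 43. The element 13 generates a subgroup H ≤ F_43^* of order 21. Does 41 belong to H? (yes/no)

yes

⟨13⟩ has order 21; its elements mod 43 are {1, 4, 6, 9, 10, 11, 13, 14, 15, 16, 17, 21, 23, 24, 25, 31, 35, 36, 38, 40, 41}.
41 is in this set.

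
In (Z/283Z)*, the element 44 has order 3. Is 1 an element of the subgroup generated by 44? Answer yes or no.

1 ∈ ⟨44⟩ iff 1^3 ≡ 1 (mod 283), since |⟨44⟩| = 3.
1^3 mod 283 = 1.
Since 1 = 1, 1 lies in the subgroup.

yes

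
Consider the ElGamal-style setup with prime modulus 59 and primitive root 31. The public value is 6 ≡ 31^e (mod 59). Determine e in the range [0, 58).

33

Baby-step giant-step with m = ceil(sqrt(58)) = 8.
Baby table (31^j mod 59 for j=0..7):
  0:1  1:31  2:17  3:55  4:53  5:50  6:16  7:24
Giant step factor: 31^(-8) ≡ 41 (mod 59).
Scan 6·41^i mod 59 for i = 0, 1, …:
  i=0: 6   i=1: 10   i=2: 56   i=3: 54
  i=4: 31
Match at i=4, j=1: e = 4·8 + 1 = 33.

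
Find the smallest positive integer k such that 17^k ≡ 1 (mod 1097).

548

The order of 17 must divide p − 1 = 1096 = 2^3 · 137.
Divisors: 1, 2, 4, 8, 137, 274, 548, 1096.
Check each in increasing order: 17^1 ≡ 17;  17^2 ≡ 289;  17^4 ≡ 149;  17^8 ≡ 261;  17^137 ≡ 756;  17^274 ≡ 1096;  17^548 ≡ 1.
Smallest exponent giving 1 is 548.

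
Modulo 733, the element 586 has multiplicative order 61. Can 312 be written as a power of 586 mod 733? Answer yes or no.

yes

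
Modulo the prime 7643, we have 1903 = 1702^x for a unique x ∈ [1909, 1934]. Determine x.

1929

Compute 1702^1909 mod 7643 = 155, then multiply by 1702 repeatedly:
  1702^1909=155  1702^1910=3948  1702^1911=1299  1702^1912=2071  1702^1913=1419
  1702^1914=7593  1702^1915=6616  1702^1916=2293  1702^1917=4756  1702^1918=775
  1702^1919=4454  1702^1920=6495  1702^1921=2712  1702^1922=7095  1702^1923=7393
  1702^1924=2508  1702^1925=3822  1702^1926=851  1702^1927=3875  1702^1928=6984
  1702^1929=1903
Found 1903 at exponent 1929.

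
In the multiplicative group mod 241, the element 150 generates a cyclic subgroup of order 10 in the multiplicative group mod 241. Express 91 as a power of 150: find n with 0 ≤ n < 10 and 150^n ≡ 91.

6

Successive powers of 150 modulo 241:
  150^0=1  150^1=150  150^2=87  150^3=36  150^4=98  150^5=240
  150^6=91
So 150^6 ≡ 91 (mod 241), giving n = 6.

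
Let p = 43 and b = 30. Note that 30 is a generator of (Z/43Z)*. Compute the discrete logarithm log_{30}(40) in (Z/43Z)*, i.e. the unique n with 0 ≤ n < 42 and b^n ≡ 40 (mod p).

2

Baby-step giant-step with m = ceil(sqrt(42)) = 7.
Baby table (30^j mod 43 for j=0..6):
  0:1  1:30  2:40  3:39  4:9  5:12  6:16
Giant step factor: 30^(-7) ≡ 37 (mod 43).
Scan 40·37^i mod 43 for i = 0, 1, …:
  i=0: 40
Match at i=0, j=2: n = 0·7 + 2 = 2.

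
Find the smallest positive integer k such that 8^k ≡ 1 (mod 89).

11

The order of 8 must divide p − 1 = 88 = 2^3 · 11.
Divisors: 1, 2, 4, 8, 11, 22, 44, 88.
Check each in increasing order: 8^1 ≡ 8;  8^2 ≡ 64;  8^4 ≡ 2;  8^8 ≡ 4;  8^11 ≡ 1.
Smallest exponent giving 1 is 11.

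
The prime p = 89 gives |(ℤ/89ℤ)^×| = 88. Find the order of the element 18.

44

The order of 18 must divide p − 1 = 88 = 2^3 · 11.
Divisors: 1, 2, 4, 8, 11, 22, 44, 88.
Check each in increasing order: 18^1 ≡ 18;  18^2 ≡ 57;  18^4 ≡ 45;  18^8 ≡ 67;  18^11 ≡ 34;  18^22 ≡ 88;  18^44 ≡ 1.
Smallest exponent giving 1 is 44.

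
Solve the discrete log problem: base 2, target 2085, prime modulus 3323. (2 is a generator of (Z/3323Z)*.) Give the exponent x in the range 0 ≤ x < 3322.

Baby-step giant-step with m = ceil(sqrt(3322)) = 58.
Baby table (2^j mod 3323 for j=0..57):
  0:1  1:2  2:4  3:8  4:16  5:32  6:64  7:128
  8:256  9:512  10:1024  11:2048  12:773  13:1546  14:3092  15:2861
  16:2399  17:1475  18:2950  19:2577  20:1831  21:339  22:678  23:1356
  24:2712  25:2101  26:879  27:1758  28:193  29:386  30:772  31:1544
  32:3088  33:2853  34:2383  35:1443  36:2886  37:2449  38:1575  39:3150
  40:2977  41:2631  42:1939  43:555  44:1110  45:2220  46:1117  47:2234
  48:1145  49:2290  50:1257  51:2514  52:1705  53:87  54:174  55:348
  56:696  57:1392
Giant step factor: 2^(-58) ≡ 2651 (mod 3323).
Scan 2085·2651^i mod 3323 for i = 0, 1, …:
  i=0: 2085   i=1: 1186   i=2: 528   i=3: 745
  i=4: 1133   i=5: 2914   i=6: 2362   i=7: 1130
  i=8: 1607   i=9: 71     …   i=44: 704
  i=45: 2101
Match at i=45, j=25: x = 45·58 + 25 = 2635.

2635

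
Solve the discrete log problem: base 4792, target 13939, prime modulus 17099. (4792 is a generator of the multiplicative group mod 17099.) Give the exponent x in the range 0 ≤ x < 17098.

152

Baby-step giant-step with m = ceil(sqrt(17098)) = 131.
Baby table (4792^j mod 17099 for j=0..130):
  0:1  1:4792  2:16406  3:13449  4:1477  5:15897  6:2379  7:12234
  8:9956  9:2942  10:8488  11:13074  12:16971  13:2188  14:3209  15:5527
  16:16132  17:17064  18:3270  19:7156  20:8057  21:16701  22:7872  23:2230
  24:16384  25:10619  26:16723  27:10702  28:4083  29:4480  30:8915  31:7378
  32:11743  33:16746  34:1225  35:5243  36:6025  37:8688  38:13930  39:15163
  40:7445  41:7926  42:4513  43:13160  44:1608  45:10986  46:14190  47:12856
  48:15354  49:16470  50:12355  51:8422  52:4584  53:11412  54:3702  55:8321
  56:16463  57:13009  58:13273  59:13035  60:1073  61:12116  62:8767  63:16320
  64:11713  65:9778  66:4916  67:12149  68:13012  69:10550  70:10956  71:7222
  72:16547  73:5161  74:6358  75:14217  76:5448  77:13742  78:3415  79:937
  80:10166  81:421  82:16849  83:16029  84:2260  85:6253  86:6928  87:9817
  88:3715  89:2221  90:7454  91:16856  92:15375  93:14508  94:14901  95:168
  96:1403  97:3269  98:2364  99:8750  100:3252  101:6395  102:3432  103:14005
  104:15484  105:6767  106:7760  107:12694  108:8505  109:9043  110:5190  111:8534
  112:11219  113:2192  114:5278  115:2755  116:1532  117:5873  118:15561  119:16672
  120:5696  121:5228  122:2541  123:1984  124:284  125:10107  126:8376  127:6439
  128:9092  129:612  130:8775
Giant step factor: 4792^(-131) ≡ 12543 (mod 17099).
Scan 13939·12543^i mod 17099 for i = 0, 1, …:
  i=0: 13939   i=1: 16701
Match at i=1, j=21: x = 1·131 + 21 = 152.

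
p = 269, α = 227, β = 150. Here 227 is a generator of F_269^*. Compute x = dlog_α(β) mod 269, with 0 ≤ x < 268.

Baby-step giant-step with m = ceil(sqrt(268)) = 17.
Baby table (227^j mod 269 for j=0..16):
  0:1  1:227  2:150  3:156  4:173  5:266  6:126  7:88
  8:70  9:19  10:9  11:160  12:5  13:59  14:212  15:242
  16:58
Giant step factor: 227^(-17) ≡ 251 (mod 269).
Scan 150·251^i mod 269 for i = 0, 1, …:
  i=0: 150
Match at i=0, j=2: x = 0·17 + 2 = 2.

2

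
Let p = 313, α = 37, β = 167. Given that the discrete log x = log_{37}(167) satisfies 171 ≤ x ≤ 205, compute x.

187

Compute 37^171 mod 313 = 262, then multiply by 37 repeatedly:
  37^171=262  37^172=304  37^173=293  37^174=199  37^175=164
  37^176=121  37^177=95  37^178=72  37^179=160  37^180=286
  37^181=253  37^182=284  37^183=179  37^184=50  37^185=285
  37^186=216  37^187=167
Found 167 at exponent 187.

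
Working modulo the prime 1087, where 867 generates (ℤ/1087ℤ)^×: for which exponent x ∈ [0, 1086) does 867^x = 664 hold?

Baby-step giant-step with m = ceil(sqrt(1086)) = 33.
Baby table (867^j mod 1087 for j=0..32):
  0:1  1:867  2:572  3:252  4:1084  5:660  6:458  7:331
  8:9  9:194  10:800  11:94  12:1060  13:505  14:861  15:805
  16:81  17:659  18:678  19:846  20:844  21:197  22:140  23:723
  24:729  25:496  26:667  27:5  28:1074  29:686  30:173  31:1072
  32:39
Giant step factor: 867^(-33) ≡ 834 (mod 1087).
Scan 664·834^i mod 1087 for i = 0, 1, …:
  i=0: 664   i=1: 493   i=2: 276   i=3: 827
  i=4: 560   i=5: 717   i=6: 128   i=7: 226
  i=8: 433   i=9: 238     …   i=22: 225
  i=23: 686
Match at i=23, j=29: x = 23·33 + 29 = 788.

788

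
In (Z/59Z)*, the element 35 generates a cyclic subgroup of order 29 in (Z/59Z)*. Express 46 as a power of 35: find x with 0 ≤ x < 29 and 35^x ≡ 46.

20

Successive powers of 35 modulo 59:
  35^0=1  35^1=35  35^2=45  35^3=41  35^4=19  35^5=16
  35^6=29  35^7=12  35^8=7  35^9=9  35^10=20  35^11=51
  35^12=15  35^13=53  35^14=26  35^15=25  35^16=49  35^17=4
  35^18=22  35^19=3  35^20=46
So 35^20 ≡ 46 (mod 59), giving x = 20.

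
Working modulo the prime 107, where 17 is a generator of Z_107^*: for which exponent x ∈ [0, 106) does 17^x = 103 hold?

75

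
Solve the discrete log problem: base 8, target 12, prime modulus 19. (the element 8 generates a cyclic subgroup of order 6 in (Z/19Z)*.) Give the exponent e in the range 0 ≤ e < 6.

5

Successive powers of 8 modulo 19:
  8^0=1  8^1=8  8^2=7  8^3=18  8^4=11  8^5=12
So 8^5 ≡ 12 (mod 19), giving e = 5.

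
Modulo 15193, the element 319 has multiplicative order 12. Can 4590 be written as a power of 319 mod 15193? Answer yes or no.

⟨319⟩ has order 12; its elements mod 15193 are {1, 319, 4590, 4591, 5682, 6001, 9192, 9511, 10602, 10603, 14874, 15192}.
4590 is in this set.

yes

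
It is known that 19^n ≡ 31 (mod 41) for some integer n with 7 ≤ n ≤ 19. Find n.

Compute 19^7 mod 41 = 30, then multiply by 19 repeatedly:
  19^7=30  19^8=37  19^9=6  19^10=32  19^11=34
  19^12=31
Found 31 at exponent 12.

12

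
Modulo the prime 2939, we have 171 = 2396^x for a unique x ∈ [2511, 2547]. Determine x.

2528

Compute 2396^2511 mod 2939 = 2061, then multiply by 2396 repeatedly:
  2396^2511=2061  2396^2512=636  2396^2513=1454  2396^2514=1069  2396^2515=1455
  2396^2516=526  2396^2517=2404  2396^2518=2483  2396^2519=732  2396^2520=2228
  2396^2521=1064  2396^2522=1231  2396^2523=1659  2396^2524=1436  2396^2525=2026
  2396^2526=2007  2396^2527=568  2396^2528=171
Found 171 at exponent 2528.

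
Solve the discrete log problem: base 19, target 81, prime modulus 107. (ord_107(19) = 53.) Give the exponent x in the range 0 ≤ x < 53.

43

Baby-step giant-step with m = ceil(sqrt(53)) = 8.
Baby table (19^j mod 107 for j=0..7):
  0:1  1:19  2:40  3:11  4:102  5:12  6:14  7:52
Giant step factor: 19^(-8) ≡ 30 (mod 107).
Scan 81·30^i mod 107 for i = 0, 1, …:
  i=0: 81   i=1: 76   i=2: 33   i=3: 27
  i=4: 61   i=5: 11
Match at i=5, j=3: x = 5·8 + 3 = 43.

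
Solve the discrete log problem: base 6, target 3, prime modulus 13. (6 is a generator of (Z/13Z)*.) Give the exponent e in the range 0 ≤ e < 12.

8

Successive powers of 6 modulo 13:
  6^0=1  6^1=6  6^2=10  6^3=8  6^4=9  6^5=2
  6^6=12  6^7=7  6^8=3
So 6^8 ≡ 3 (mod 13), giving e = 8.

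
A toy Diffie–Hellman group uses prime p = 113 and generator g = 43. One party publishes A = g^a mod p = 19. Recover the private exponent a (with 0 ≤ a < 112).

45

Baby-step giant-step with m = ceil(sqrt(112)) = 11.
Baby table (43^j mod 113 for j=0..10):
  0:1  1:43  2:41  3:68  4:99  5:76  6:104  7:65
  8:83  9:66  10:13
Giant step factor: 43^(-11) ≡ 94 (mod 113).
Scan 19·94^i mod 113 for i = 0, 1, …:
  i=0: 19   i=1: 91   i=2: 79   i=3: 81
  i=4: 43
Match at i=4, j=1: a = 4·11 + 1 = 45.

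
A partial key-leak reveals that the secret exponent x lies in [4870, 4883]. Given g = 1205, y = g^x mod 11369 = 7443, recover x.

4881

Compute 1205^4870 mod 11369 = 1429, then multiply by 1205 repeatedly:
  1205^4870=1429  1205^4871=5226  1205^4872=10273  1205^4873=9493  1205^4874=1851
  1205^4875=2131  1205^4876=9830  1205^4877=10021  1205^4878=1427  1205^4879=2816
  1205^4880=5318  1205^4881=7443
Found 7443 at exponent 4881.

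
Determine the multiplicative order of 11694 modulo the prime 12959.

6479

The order of 11694 must divide p − 1 = 12958 = 2 · 11 · 19 · 31.
Divisors: 1, 2, 11, 19, 22, 31, 38, 62, 209, 341, 418, 589, 682, 1178, 6479, 12958.
Check each in increasing order: 11694^1 ≡ 11694;  11694^2 ≡ 6268;  11694^11 ≡ 9755;  11694^19 ≡ 9940;  11694^22 ≡ 2088;  11694^31 ≡ 10676;  11694^38 ≡ 4184;  11694^62 ≡ 2571;  11694^209 ≡ 324;  11694^341 ≡ 4798;  11694^418 ≡ 1304;  11694^589 ≡ 7807;  11694^682 ≡ 5620;  11694^1178 ≡ 3072;  11694^6479 ≡ 1.
Smallest exponent giving 1 is 6479.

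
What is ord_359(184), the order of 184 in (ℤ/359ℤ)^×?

The order of 184 must divide p − 1 = 358 = 2 · 179.
Divisors: 1, 2, 179, 358.
Check each in increasing order: 184^1 ≡ 184;  184^2 ≡ 110;  184^179 ≡ 1.
Smallest exponent giving 1 is 179.

179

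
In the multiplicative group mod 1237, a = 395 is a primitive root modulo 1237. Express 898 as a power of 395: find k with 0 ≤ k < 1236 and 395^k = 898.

753

Baby-step giant-step with m = ceil(sqrt(1236)) = 36.
Baby table (395^j mod 1237 for j=0..35):
  0:1  1:395  2:163  3:61  4:592  5:47  6:10  7:239
  8:393  9:610  10:972  11:470  12:100  13:1153  14:219  15:1152
  16:1061  17:989  18:1000  19:397  20:953  21:387  22:714  23:1231
  24:104  25:259  26:871  27:159  28:955  29:1177  30:1040  31:116
  32:51  33:353  34:891  35:637
Giant step factor: 395^(-36) ≡ 27 (mod 1237).
Scan 898·27^i mod 1237 for i = 0, 1, …:
  i=0: 898   i=1: 743   i=2: 269   i=3: 1078
  i=4: 655   i=5: 367   i=6: 13   i=7: 351
  i=8: 818   i=9: 1057     …   i=19: 1021
  i=20: 353
Match at i=20, j=33: k = 20·36 + 33 = 753.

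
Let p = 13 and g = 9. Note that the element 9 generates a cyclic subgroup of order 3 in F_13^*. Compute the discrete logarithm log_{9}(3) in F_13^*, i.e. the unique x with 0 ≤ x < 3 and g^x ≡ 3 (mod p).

2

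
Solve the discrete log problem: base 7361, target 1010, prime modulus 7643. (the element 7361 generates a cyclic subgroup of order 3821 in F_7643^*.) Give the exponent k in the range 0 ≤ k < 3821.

Baby-step giant-step with m = ceil(sqrt(3821)) = 62.
Baby table (7361^j mod 7643 for j=0..61):
  0:1  1:7361  2:3094  3:6437  4:3800  5:6063  6:2266  7:3000
  8:2373  9:3398  10:4782  11:4287  12:6303  13:3373  14:4189  15:3367
  16:5881  17:89  18:5474  19:218  20:7311  21:1908  22:4597  23:2956
  24:7138  25:4836  26:4345  27:5233  28:7036  29:3028  30:2120  31:5957
  32:1586  33:3685  34:278  35:5677  36:4116  37:1024  38:1666  39:4054
  40:3222  41:913  42:2396  43:4555  44:7157  45:7121  46:1987  47:5248
  48:2806  49:3580  50:6959  51:1813  52:815  53:7103  54:7063  55:3057
  56:1585  57:3967  58:4827  59:6883  60:316  61:2604
Giant step factor: 7361^(-62) ≡ 1363 (mod 7643).
Scan 1010·1363^i mod 7643 for i = 0, 1, …:
  i=0: 1010   i=1: 890   i=2: 5476   i=3: 4220
  i=4: 4324   i=5: 859   i=6: 1438   i=7: 3386
  i=8: 6389   i=9: 2830     …   i=17: 497
  i=18: 4827
Match at i=18, j=58: k = 18·62 + 58 = 1174.

1174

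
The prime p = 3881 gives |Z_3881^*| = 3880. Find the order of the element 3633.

The order of 3633 must divide p − 1 = 3880 = 2^3 · 5 · 97.
Divisors: 1, 2, 4, 5, 8, 10, 20, 40, 97, 194, 388, 485, 776, 970, 1940, 3880.
Check each in increasing order: 3633^1 ≡ 3633;  3633^2 ≡ 3289;  3633^4 ≡ 1174;  3633^5 ≡ 3804;  3633^8 ≡ 521;  3633^10 ≡ 2048;  3633^20 ≡ 2824;  3633^40 ≡ 3402;  3633^97 ≡ 2344;  3633^194 ≡ 2721;  3633^388 ≡ 2774;  3633^485 ≡ 1581;  3633^776 ≡ 2934;  3633^970 ≡ 197;  3633^1940 ≡ 3880;  3633^3880 ≡ 1.
Smallest exponent giving 1 is 3880.

3880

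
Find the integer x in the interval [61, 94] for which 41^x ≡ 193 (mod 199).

70

Compute 41^61 mod 199 = 129, then multiply by 41 repeatedly:
  41^61=129  41^62=115  41^63=138  41^64=86  41^65=143
  41^66=92  41^67=190  41^68=29  41^69=194  41^70=193
Found 193 at exponent 70.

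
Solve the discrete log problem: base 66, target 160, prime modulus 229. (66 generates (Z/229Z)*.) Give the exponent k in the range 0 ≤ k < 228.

53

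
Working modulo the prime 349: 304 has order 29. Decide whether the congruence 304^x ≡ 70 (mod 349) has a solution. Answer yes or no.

no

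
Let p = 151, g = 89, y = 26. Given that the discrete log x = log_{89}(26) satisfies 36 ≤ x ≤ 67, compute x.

Compute 89^36 mod 151 = 86, then multiply by 89 repeatedly:
  89^36=86  89^37=104  89^38=45  89^39=79  89^40=85
  89^41=15  89^42=127  89^43=129  89^44=5  89^45=143
  89^46=43  89^47=52  89^48=98  89^49=115  89^50=118
  89^51=83  89^52=139  89^53=140  89^54=78  89^55=147
  89^56=97  89^57=26
Found 26 at exponent 57.

57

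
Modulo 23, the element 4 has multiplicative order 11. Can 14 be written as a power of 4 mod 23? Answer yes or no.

no

⟨4⟩ has order 11; its elements mod 23 are {1, 2, 3, 4, 6, 8, 9, 12, 13, 16, 18}.
14 is not in this set.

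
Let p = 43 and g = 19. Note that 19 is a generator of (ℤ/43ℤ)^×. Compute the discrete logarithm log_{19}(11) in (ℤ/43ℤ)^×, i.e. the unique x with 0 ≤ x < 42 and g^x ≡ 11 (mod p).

6

Successive powers of 19 modulo 43:
  19^0=1  19^1=19  19^2=17  19^3=22  19^4=31  19^5=30
  19^6=11
So 19^6 ≡ 11 (mod 43), giving x = 6.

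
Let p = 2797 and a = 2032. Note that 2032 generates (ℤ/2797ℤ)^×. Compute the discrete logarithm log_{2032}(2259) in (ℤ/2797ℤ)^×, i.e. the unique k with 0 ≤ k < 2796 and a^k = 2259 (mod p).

Baby-step giant-step with m = ceil(sqrt(2796)) = 53.
Baby table (2032^j mod 2797 for j=0..52):
  0:1  1:2032  2:652  3:1883  4:2757  5:2630  6:1890  7:199
  8:1600  9:1086  10:2716  11:431  12:331  13:1312  14:443  15:2339
  16:745  17:663  18:1859  19:1538  20:967  21:1450  22:1159  23:14
  24:478  25:737  26:1189  27:2237  28:459  29:1287  30:2786  31:24
  32:1219  33:1663  34:440  35:1837  36:1586  37:608  38:1979  39:2039
  40:891  41:853  42:1953  43:2350  44:721  45:2241  46:196  47:1098
  48:1927  49:2661  50:551  51:832  52:1236
Giant step factor: 2032^(-53) ≡ 672 (mod 2797).
Scan 2259·672^i mod 2797 for i = 0, 1, …:
  i=0: 2259   i=1: 2074   i=2: 822   i=3: 1375
  i=4: 990   i=5: 2391   i=6: 1274   i=7: 246
  i=8: 289   i=9: 1215     …   i=20: 534
  i=21: 832
Match at i=21, j=51: k = 21·53 + 51 = 1164.

1164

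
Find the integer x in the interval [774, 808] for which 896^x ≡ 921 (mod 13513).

Compute 896^774 mod 13513 = 9234, then multiply by 896 repeatedly:
  896^774=9234  896^775=3708  896^776=11683  896^777=8906  896^778=7106
  896^779=2353  896^780=260  896^781=3239  896^782=10362  896^783=921
Found 921 at exponent 783.

783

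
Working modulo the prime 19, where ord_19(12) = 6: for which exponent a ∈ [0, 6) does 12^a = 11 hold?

2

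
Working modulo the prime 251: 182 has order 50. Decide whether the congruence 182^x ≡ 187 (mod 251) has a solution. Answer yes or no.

187 ∈ ⟨182⟩ iff 187^50 ≡ 1 (mod 251), since |⟨182⟩| = 50.
187^50 mod 251 = 1.
Since 1 = 1, 187 lies in the subgroup.

yes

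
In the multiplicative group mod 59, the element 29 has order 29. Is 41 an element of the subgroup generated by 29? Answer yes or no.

yes

41 ∈ ⟨29⟩ iff 41^29 ≡ 1 (mod 59), since |⟨29⟩| = 29.
41^29 mod 59 = 1.
Since 1 = 1, 41 lies in the subgroup.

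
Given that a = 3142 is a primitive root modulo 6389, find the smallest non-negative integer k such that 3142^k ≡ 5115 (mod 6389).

Baby-step giant-step with m = ceil(sqrt(6388)) = 80.
Baby table (3142^j mod 6389 for j=0..79):
  0:1  1:3142  2:1159  3:6237  4:1591  5:2724  6:3937  7:950
  8:1237  9:2142  10:2547  11:3646  12:255  13:2585  14:1651  15:5963
  16:3198  17:4608  18:862  19:5857  20:2374  21:3145  22:4196  23:3325
  24:1135  25:1108  26:5720  27:6372  28:4087  29:5853  30:2584  31:4898
  32:4804  33:3350  34:3017  35:4527  36:1920  37:1424  38:1908  39:2054
  40:778  41:3878  42:853  43:3135  44:4721  45:4513  46:2655  47:4365
  48:4036  49:5336  50:976  51:6261  52:331  53:4984  54:289  55:800
  56:2723  57:795  58:6180  59:1389  60:551  61:6212  62:6098  63:5694
  64:1348  65:5898  66:3416  67:5941  68:4353  69:4666  70:4206  71:2800
  72:6336  73:5977  74:2463  75:1667  76:5123  77:2575  78:2176  79:762
Giant step factor: 3142^(-80) ≡ 3162 (mod 6389).
Scan 5115·3162^i mod 6389 for i = 0, 1, …:
  i=0: 5115   i=1: 3071   i=2: 5611   i=3: 6118
  i=4: 5613   i=5: 6053   i=6: 4531   i=7: 2884
  i=8: 2105   i=9: 5061     …   i=41: 5903
  i=42: 3017
Match at i=42, j=34: k = 42·80 + 34 = 3394.

3394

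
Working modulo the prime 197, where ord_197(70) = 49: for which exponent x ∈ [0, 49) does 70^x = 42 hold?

18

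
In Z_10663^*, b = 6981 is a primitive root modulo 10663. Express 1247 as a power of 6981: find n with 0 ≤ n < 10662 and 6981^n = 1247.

Baby-step giant-step with m = ceil(sqrt(10662)) = 104.
Baby table (6981^j mod 10663 for j=0..103):
  0:1  1:6981  2:4451  3:449  4:10210  5:4518  6:9667  7:9863
  8:2612  9:642  10:3342  11:10521  12:357  13:7738  14:220  15:348
  16:8887  17:2813  18:6970  19:2301  20:4803  21:5271  22:9501  23:2621
  24:10156  25:749  26:3899  27:6943  28:5748  29:1919  30:3811  31:406
  32:8591  33:5059  34:1023  35:8016  36:272  37:818  38:5753  39:4835
  40:4740  41:2651  42:6326  43:6323  44:6706  45:4016  46:2669  47:4028
  48:1137  49:4125  50:6525  51:9352  52:7426  53:8063  54:8489  55:7418
  56:5530  57:4870  58:3826  59:9154  60:715  61:1131  62:4891  63:1145
  64:6658  65:10144  66:2281  67:3802  68:1555  69:521  70:1018  71:5100
  72:10006  73:9236  74:8018  75:3571  76:9720  77:6651  78:3929  79:3113
  80:659  81:4726  82:884  83:7990  84:37  85:2385  86:4742  87:5950
  88:4565  89:7221  90:5800  91:2389  92:677  93:2428  94:6361  95:5409
  96:2546  97:9068  98:8140  99:2213  100:8929  101:8114  102:1978  103:10496
Giant step factor: 6981^(-104) ≡ 3136 (mod 10663).
Scan 1247·3136^i mod 10663 for i = 0, 1, …:
  i=0: 1247   i=1: 7934   i=2: 4245   i=3: 4896
  i=4: 9799   i=5: 9561   i=6: 9603   i=7: 2696
  i=8: 9560   i=9: 6467     …   i=66: 6231
  i=67: 5800
Match at i=67, j=90: n = 67·104 + 90 = 7058.

7058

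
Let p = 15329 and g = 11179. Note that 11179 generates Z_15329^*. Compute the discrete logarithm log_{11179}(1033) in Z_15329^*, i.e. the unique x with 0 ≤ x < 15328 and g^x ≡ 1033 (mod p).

Baby-step giant-step with m = ceil(sqrt(15328)) = 124.
Baby table (11179^j mod 15329 for j=0..123):
  0:1  1:11179  2:8033  3:3625  4:9328  5:9854  6:3672  7:13555
  8:4180  9:5428  10:7430  11:7448  12:9393  13:697  14:4631  15:3916
  16:12669  17:2120  18:846  19:14770  20:5171  21:950  22:12382  23:12837
  24:10054  25:1438  26:10610  27:8717  28:890  29:789  30:6056  31:7160
  32:8931  33:1872  34:3003  35:27  36:10582  37:2285  38:5901  39:6592
  40:5465  41:7170  42:13418  43:5557  44:8595  45:1333  46:1819  47:8347
  48:3490  49:2405  50:13758  51:4825  52:11253  53:7513  54:236  55:1656
  56:10321  57:12405  58:9361  59:10865  60:8168  61:10548  62:5424  63:8701
  64:5974  65:10222  66:9372  67:11202  68:4557  69:4436  70:729  71:9792
  72:379  73:6037  74:9365  75:9594  76:9642  77:9719  78:12078  79:2130
  80:5333  81:3126  82:10763  83:2256  84:3619  85:3570  86:7643  87:12580
  88:3574  89:6372  90:14054  91:2745  92:13026  93:7483  94:2104  95:5930
  96:8874  97:8487  98:4992  99:8008  100:72  101:7780  102:11203  103:407
  104:12469  105:4354  106:3791  107:10233  108:9709  109:7591  110:13774  111:15070
  112:1820  113:4197  114:11523  115:6030  116:7757  117:14679  118:14925  119:5739
  120:4416  121:7084  122:2422  123:4524
Giant step factor: 11179^(-124) ≡ 10097 (mod 15329).
Scan 1033·10097^i mod 15329 for i = 0, 1, …:
  i=0: 1033   i=1: 6481   i=2: 14485   i=3: 1056
  i=4: 8777   i=5: 4420   i=6: 6021   i=7: 14552
  i=8: 3079   i=9: 1451     …   i=48: 6016
  i=49: 10054
Match at i=49, j=24: x = 49·124 + 24 = 6100.

6100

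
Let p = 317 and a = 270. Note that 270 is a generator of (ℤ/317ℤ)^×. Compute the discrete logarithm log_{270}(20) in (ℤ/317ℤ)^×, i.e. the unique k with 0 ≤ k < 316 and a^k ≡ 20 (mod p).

307

Baby-step giant-step with m = ceil(sqrt(316)) = 18.
Baby table (270^j mod 317 for j=0..17):
  0:1  1:270  2:307  3:153  4:100  5:55  6:268  7:84
  8:173  9:111  10:172  11:158  12:182  13:5  14:82  15:267
  16:131  17:183
Giant step factor: 270^(-18) ≡ 83 (mod 317).
Scan 20·83^i mod 317 for i = 0, 1, …:
  i=0: 20   i=1: 75   i=2: 202   i=3: 282
  i=4: 265   i=5: 122   i=6: 299   i=7: 91
  i=8: 262   i=9: 190     …   i=16: 72
  i=17: 270
Match at i=17, j=1: k = 17·18 + 1 = 307.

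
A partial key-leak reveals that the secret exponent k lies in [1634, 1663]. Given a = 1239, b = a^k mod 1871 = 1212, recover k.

Compute 1239^1634 mod 1871 = 1488, then multiply by 1239 repeatedly:
  1239^1634=1488  1239^1635=697  1239^1636=1052  1239^1637=1212
Found 1212 at exponent 1637.

1637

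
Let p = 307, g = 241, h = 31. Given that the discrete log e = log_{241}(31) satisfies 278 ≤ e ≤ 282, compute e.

281

Compute 241^278 mod 307 = 181, then multiply by 241 repeatedly:
  241^278=181  241^279=27  241^280=60  241^281=31
Found 31 at exponent 281.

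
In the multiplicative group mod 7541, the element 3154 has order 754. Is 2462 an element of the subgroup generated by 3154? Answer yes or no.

no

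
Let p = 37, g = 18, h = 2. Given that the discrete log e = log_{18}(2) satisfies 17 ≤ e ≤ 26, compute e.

17

Compute 18^17 mod 37 = 2, then multiply by 18 repeatedly:
  18^17=2
Found 2 at exponent 17.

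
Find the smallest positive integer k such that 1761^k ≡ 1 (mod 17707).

5902

The order of 1761 must divide p − 1 = 17706 = 2 · 3 · 13 · 227.
Divisors: 1, 2, 3, 6, 13, 26, 39, 78, 227, 454, 681, 1362, 2951, 5902, 8853, 17706.
Check each in increasing order: 1761^1 ≡ 1761;  1761^2 ≡ 2396;  1761^3 ≡ 5090;  1761^6 ≡ 2759;  1761^13 ≡ 2775;  1761^26 ≡ 15787;  1761^39 ≡ 1807;  1761^78 ≡ 7161;  1761^227 ≡ 5547;  1761^454 ≡ 12150;  1761^681 ≡ 3208;  1761^1362 ≡ 3497;  1761^2951 ≡ 17706;  1761^5902 ≡ 1.
Smallest exponent giving 1 is 5902.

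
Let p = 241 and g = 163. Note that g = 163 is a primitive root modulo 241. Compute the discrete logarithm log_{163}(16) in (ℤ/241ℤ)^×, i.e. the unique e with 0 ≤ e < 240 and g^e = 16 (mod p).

200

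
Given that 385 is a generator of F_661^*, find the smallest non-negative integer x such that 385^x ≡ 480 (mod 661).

Baby-step giant-step with m = ceil(sqrt(660)) = 26.
Baby table (385^j mod 661 for j=0..25):
  0:1  1:385  2:161  3:512  4:142  5:468  6:388  7:655
  8:334  9:356  10:233  11:470  12:497  13:316  14:36  15:640
  16:508  17:585  18:485  19:323  20:87  21:445  22:126  23:257
  24:456  25:395
Giant step factor: 385^(-26) ≡ 426 (mod 661).
Scan 480·426^i mod 661 for i = 0, 1, …:
  i=0: 480   i=1: 231   i=2: 578   i=3: 336
  i=4: 360   i=5: 8   i=6: 103   i=7: 252
  i=8: 270   i=9: 6     …   i=20: 589
  i=21: 395
Match at i=21, j=25: x = 21·26 + 25 = 571.

571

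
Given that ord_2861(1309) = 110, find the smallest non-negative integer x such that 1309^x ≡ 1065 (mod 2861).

26

Baby-step giant-step with m = ceil(sqrt(110)) = 11.
Baby table (1309^j mod 2861 for j=0..10):
  0:1  1:1309  2:2603  3:2737  4:761  5:521  6:1071  7:49
  8:1199  9:1663  10:2507
Giant step factor: 1309^(-11) ≡ 2712 (mod 2861).
Scan 1065·2712^i mod 2861 for i = 0, 1, …:
  i=0: 1065   i=1: 1531   i=2: 761
Match at i=2, j=4: x = 2·11 + 4 = 26.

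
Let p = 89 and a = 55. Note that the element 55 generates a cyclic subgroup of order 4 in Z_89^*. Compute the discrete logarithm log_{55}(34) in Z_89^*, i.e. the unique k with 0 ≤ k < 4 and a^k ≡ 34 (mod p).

Successive powers of 55 modulo 89:
  55^0=1  55^1=55  55^2=88  55^3=34
So 55^3 ≡ 34 (mod 89), giving k = 3.

3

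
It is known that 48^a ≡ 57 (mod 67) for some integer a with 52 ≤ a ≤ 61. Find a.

61

Compute 48^52 mod 67 = 39, then multiply by 48 repeatedly:
  48^52=39  48^53=63  48^54=9  48^55=30  48^56=33
  48^57=43  48^58=54  48^59=46  48^60=64  48^61=57
Found 57 at exponent 61.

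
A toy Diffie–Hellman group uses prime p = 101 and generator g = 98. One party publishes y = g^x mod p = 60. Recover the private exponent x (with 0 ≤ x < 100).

5

Baby-step giant-step with m = ceil(sqrt(100)) = 10.
Baby table (98^j mod 101 for j=0..9):
  0:1  1:98  2:9  3:74  4:81  5:60  6:22  7:35
  8:97  9:12
Giant step factor: 98^(-10) ≡ 14 (mod 101).
Scan 60·14^i mod 101 for i = 0, 1, …:
  i=0: 60
Match at i=0, j=5: x = 0·10 + 5 = 5.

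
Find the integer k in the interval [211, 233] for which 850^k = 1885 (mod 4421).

226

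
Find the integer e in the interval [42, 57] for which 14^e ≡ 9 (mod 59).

Compute 14^42 mod 59 = 36, then multiply by 14 repeatedly:
  14^42=36  14^43=32  14^44=35  14^45=18  14^46=16
  14^47=47  14^48=9
Found 9 at exponent 48.

48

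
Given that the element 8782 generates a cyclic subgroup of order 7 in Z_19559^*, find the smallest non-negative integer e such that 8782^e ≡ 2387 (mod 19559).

2

Successive powers of 8782 modulo 19559:
  8782^0=1  8782^1=8782  8782^2=2387
So 8782^2 ≡ 2387 (mod 19559), giving e = 2.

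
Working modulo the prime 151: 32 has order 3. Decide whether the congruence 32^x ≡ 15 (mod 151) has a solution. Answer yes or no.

15 ∈ ⟨32⟩ iff 15^3 ≡ 1 (mod 151), since |⟨32⟩| = 3.
15^3 mod 151 = 53.
Since 53 ≠ 1, 15 does not lie in the subgroup.

no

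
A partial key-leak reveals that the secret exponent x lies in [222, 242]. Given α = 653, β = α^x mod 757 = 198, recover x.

225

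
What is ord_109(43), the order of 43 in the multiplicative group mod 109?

18

The order of 43 must divide p − 1 = 108 = 2^2 · 3^3.
Divisors: 1, 2, 3, 4, 6, 9, 12, 18, 27, 36, 54, 108.
Check each in increasing order: 43^1 ≡ 43;  43^2 ≡ 105;  43^3 ≡ 46;  43^4 ≡ 16;  43^6 ≡ 45;  43^9 ≡ 108;  43^12 ≡ 63;  43^18 ≡ 1.
Smallest exponent giving 1 is 18.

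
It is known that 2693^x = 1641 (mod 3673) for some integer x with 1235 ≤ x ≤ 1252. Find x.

Compute 2693^1235 mod 3673 = 3658, then multiply by 2693 repeatedly:
  2693^1235=3658  2693^1236=8  2693^1237=3179  2693^1238=2957  2693^1239=137
  2693^1240=1641
Found 1641 at exponent 1240.

1240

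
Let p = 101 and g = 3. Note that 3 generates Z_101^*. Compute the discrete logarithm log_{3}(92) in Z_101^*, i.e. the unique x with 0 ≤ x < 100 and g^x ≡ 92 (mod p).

52

Baby-step giant-step with m = ceil(sqrt(100)) = 10.
Baby table (3^j mod 101 for j=0..9):
  0:1  1:3  2:9  3:27  4:81  5:41  6:22  7:66
  8:97  9:89
Giant step factor: 3^(-10) ≡ 14 (mod 101).
Scan 92·14^i mod 101 for i = 0, 1, …:
  i=0: 92   i=1: 76   i=2: 54   i=3: 49
  i=4: 80   i=5: 9
Match at i=5, j=2: x = 5·10 + 2 = 52.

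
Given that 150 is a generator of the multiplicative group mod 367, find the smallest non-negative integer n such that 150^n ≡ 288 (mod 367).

68

Baby-step giant-step with m = ceil(sqrt(366)) = 20.
Baby table (150^j mod 367 for j=0..19):
  0:1  1:150  2:113  3:68  4:291  5:344  6:220  7:337
  8:271  9:280  10:162  11:78  12:323  13:6  14:166  15:311
  16:41  17:278  18:229  19:219
Giant step factor: 150^(-20) ≡ 210 (mod 367).
Scan 288·210^i mod 367 for i = 0, 1, …:
  i=0: 288   i=1: 292   i=2: 31   i=3: 271
Match at i=3, j=8: n = 3·20 + 8 = 68.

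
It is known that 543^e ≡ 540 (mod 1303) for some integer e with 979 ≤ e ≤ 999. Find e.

992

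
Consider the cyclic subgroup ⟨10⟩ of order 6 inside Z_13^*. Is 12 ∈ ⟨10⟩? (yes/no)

yes

⟨10⟩ has order 6; its elements mod 13 are {1, 3, 4, 9, 10, 12}.
12 is in this set.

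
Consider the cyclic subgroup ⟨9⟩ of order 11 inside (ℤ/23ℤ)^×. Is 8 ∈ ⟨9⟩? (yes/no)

yes

⟨9⟩ has order 11; its elements mod 23 are {1, 2, 3, 4, 6, 8, 9, 12, 13, 16, 18}.
8 is in this set.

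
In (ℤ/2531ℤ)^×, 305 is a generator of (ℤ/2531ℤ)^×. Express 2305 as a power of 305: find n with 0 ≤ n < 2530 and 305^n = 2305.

Baby-step giant-step with m = ceil(sqrt(2530)) = 51.
Baby table (305^j mod 2531 for j=0..50):
  0:1  1:305  2:1909  3:115  4:2172  5:1869  6:570  7:1742
  8:2331  9:2275  10:381  11:2310  12:932  13:788  14:2426  15:878
  16:2035  17:580  18:2261  19:1173  20:894  21:1853  22:752  23:1570
  24:491  25:426  26:849  27:783  28:901  29:1457  30:1460  31:2375
  32:509  33:854  34:2308  35:322  36:2032  37:2196  38:1596  39:828
  40:1971  41:1308  42:1573  43:1406  44:1091  45:1194  46:2237  47:1446
  48:636  49:1624  50:1775
Giant step factor: 305^(-51) ≡ 772 (mod 2531).
Scan 2305·772^i mod 2531 for i = 0, 1, …:
  i=0: 2305   i=1: 167   i=2: 2374   i=3: 284
  i=4: 1582   i=5: 1362   i=6: 1099   i=7: 543
  i=8: 1581   i=9: 590   i=10: 2431   i=11: 1261
  i=12: 1588   i=13: 932
Match at i=13, j=12: n = 13·51 + 12 = 675.

675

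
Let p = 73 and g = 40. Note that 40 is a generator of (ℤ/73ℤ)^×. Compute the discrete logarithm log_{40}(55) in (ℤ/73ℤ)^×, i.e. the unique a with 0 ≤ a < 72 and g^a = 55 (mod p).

8

Baby-step giant-step with m = ceil(sqrt(72)) = 9.
Baby table (40^j mod 73 for j=0..8):
  0:1  1:40  2:67  3:52  4:36  5:53  6:3  7:47
  8:55
Giant step factor: 40^(-9) ≡ 22 (mod 73).
Scan 55·22^i mod 73 for i = 0, 1, …:
  i=0: 55
Match at i=0, j=8: a = 0·9 + 8 = 8.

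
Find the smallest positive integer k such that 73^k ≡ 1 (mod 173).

86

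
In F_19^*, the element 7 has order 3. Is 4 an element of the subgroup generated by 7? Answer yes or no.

no

⟨7⟩ has order 3; its elements mod 19 are {1, 7, 11}.
4 is not in this set.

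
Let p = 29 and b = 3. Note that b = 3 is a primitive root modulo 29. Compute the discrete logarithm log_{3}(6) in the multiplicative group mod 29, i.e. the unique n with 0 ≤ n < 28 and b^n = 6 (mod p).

Successive powers of 3 modulo 29:
  3^0=1  3^1=3  3^2=9  3^3=27  3^4=23  3^5=11
  3^6=4  3^7=12  3^8=7  3^9=21  3^10=5  3^11=15
  3^12=16  3^13=19  3^14=28  3^15=26  3^16=20  3^17=2
  3^18=6
So 3^18 ≡ 6 (mod 29), giving n = 18.

18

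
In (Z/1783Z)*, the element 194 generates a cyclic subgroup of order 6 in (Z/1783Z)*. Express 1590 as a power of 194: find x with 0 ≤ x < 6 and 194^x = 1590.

5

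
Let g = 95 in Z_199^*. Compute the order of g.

The order of 95 must divide p − 1 = 198 = 2 · 3^2 · 11.
Divisors: 1, 2, 3, 6, 9, 11, 18, 22, 33, 66, 99, 198.
Check each in increasing order: 95^1 ≡ 95;  95^2 ≡ 70;  95^3 ≡ 83;  95^6 ≡ 123;  95^9 ≡ 60;  95^11 ≡ 21;  95^18 ≡ 18;  95^22 ≡ 43;  95^33 ≡ 107;  95^66 ≡ 106;  95^99 ≡ 198;  95^198 ≡ 1.
Smallest exponent giving 1 is 198.

198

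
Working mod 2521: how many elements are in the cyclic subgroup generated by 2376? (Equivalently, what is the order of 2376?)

840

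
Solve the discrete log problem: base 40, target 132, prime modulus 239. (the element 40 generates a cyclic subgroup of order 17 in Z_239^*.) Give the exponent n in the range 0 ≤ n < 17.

7

Successive powers of 40 modulo 239:
  40^0=1  40^1=40  40^2=166  40^3=187  40^4=71  40^5=211
  40^6=75  40^7=132
So 40^7 ≡ 132 (mod 239), giving n = 7.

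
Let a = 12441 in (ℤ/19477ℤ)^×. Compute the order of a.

9738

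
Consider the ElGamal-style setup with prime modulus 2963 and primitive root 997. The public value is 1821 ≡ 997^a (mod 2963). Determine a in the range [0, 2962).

Baby-step giant-step with m = ceil(sqrt(2962)) = 55.
Baby table (997^j mod 2963 for j=0..54):
  0:1  1:997  2:1404  3:1252  4:821  5:749  6:77  7:2694
  8:1440  9:1588  10:994  11:1376  12:3  13:28  14:1249  15:793
  16:2463  17:2247  18:231  19:2156  20:1357  21:1801  22:19  23:1165
  24:9  25:84  26:784  27:2379  28:1463  29:815  30:693  31:542
  32:1108  33:2440  34:57  35:532  36:27  37:252  38:2352  39:1211
  40:1426  41:2445  42:2079  43:1626  44:361  45:1394  46:171  47:1596
  48:81  49:756  50:1130  51:670  52:1315  53:1409  54:311
Giant step factor: 997^(-55) ≡ 1637 (mod 2963).
Scan 1821·1637^i mod 2963 for i = 0, 1, …:
  i=0: 1821   i=1: 199   i=2: 2796   i=3: 2180
  i=4: 1208   i=5: 1175   i=6: 488   i=7: 1809
  i=8: 1296   i=9: 44     …   i=15: 936
  i=16: 361
Match at i=16, j=44: a = 16·55 + 44 = 924.

924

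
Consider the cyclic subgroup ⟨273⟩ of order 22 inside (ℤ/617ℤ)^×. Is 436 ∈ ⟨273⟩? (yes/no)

no

⟨273⟩ has order 22; its elements mod 617 are {1, 31, 113, 128, 175, 188, 199, 225, 266, 273, 275, 342, 344, 351, 392, 418, 429, 442, 489, 504, 586, 616}.
436 is not in this set.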